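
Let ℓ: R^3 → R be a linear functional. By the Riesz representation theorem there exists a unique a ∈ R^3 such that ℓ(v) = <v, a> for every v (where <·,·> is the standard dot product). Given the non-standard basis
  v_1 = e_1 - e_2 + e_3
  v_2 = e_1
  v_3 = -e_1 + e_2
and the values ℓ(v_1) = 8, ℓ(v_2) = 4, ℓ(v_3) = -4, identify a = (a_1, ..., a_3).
a = (4, 0, 4)

Write a = (a_1, ..., a_3) in the standard basis. For each basis vector v_i, ℓ(v_i) = <v_i, a> is a linear equation in the a_j's. Collect the n equations into a matrix system V a = ℓ, where row i of V is v_i (expressed in the standard basis). Since V is invertible (lower-triangular with 1s on the diagonal, up to permutation), solve by back-substitution:
  V =
[[1, -1, 1],
 [1, 0, 0],
 [-1, 1, 0]]
  V a = (8, 4, -4)
Solving gives a = (4, 0, 4).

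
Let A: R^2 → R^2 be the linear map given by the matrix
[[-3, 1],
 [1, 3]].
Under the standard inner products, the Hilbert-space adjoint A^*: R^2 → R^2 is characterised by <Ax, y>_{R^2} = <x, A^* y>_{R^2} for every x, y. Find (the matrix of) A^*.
A^* = A^T =
[[-3, 1],
 [1, 3]]

For real matrices with standard dot products, the defining identity <Ax, y> = <x, A^* y> gives (Ax)^T y = x^T (A^*) y, i.e. x^T A^T y = x^T (A^*) y. Since this holds for all x, y, we must have A^* = A^T. Therefore
A^* =
[[-3, 1],
 [1, 3]].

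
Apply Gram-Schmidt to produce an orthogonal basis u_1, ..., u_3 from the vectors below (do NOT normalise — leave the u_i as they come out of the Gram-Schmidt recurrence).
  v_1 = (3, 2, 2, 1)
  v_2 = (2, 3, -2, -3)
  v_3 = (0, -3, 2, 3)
Orthogonal basis:
  u_1 = (3, 2, 2, 1)
  u_2 = (7/6, 22/9, -23/9, -59/18)
  u_3 = (394/443, -398/443, -188/443, -10/443)

Apply the Gram-Schmidt recurrence
  u_1 = v_1
  u_i = v_i − Σ_{j<i} ((v_i · u_j) / (u_j · u_j)) · u_j.

Step by step this gives:
  u_1 = (3, 2, 2, 1)
  u_2 = (7/6, 22/9, -23/9, -59/18)
  u_3 = (394/443, -398/443, -188/443, -10/443)

Orthogonality check:
  u_2 · u_1 = 0 (should be 0)
  u_3 · u_1 = 0 (should be 0)
  u_3 · u_2 = 0 (should be 0)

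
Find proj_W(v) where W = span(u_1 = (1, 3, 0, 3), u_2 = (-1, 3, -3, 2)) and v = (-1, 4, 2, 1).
proj_W(v) = (221/241, 513/241, 75/241, 538/241)

Set up U = [u_1 | ... | u_2] ∈ R^(4×2). The projector onto W = col(U) is P = U (U^T U)^(-1) U^T.
Compute U^T U =
  [19, 14]
  [14, 23],
and U^T v = (14, 9).
Solve U^T U · c = U^T v for the coefficients: c = (196/241, -25/241). The projection is proj_W(v) = U c.
Check: (v - proj_W(v)) · u_1 = 0  (should be 0).
Check: (v - proj_W(v)) · u_2 = 0  (should be 0).
Result: proj_W(v) = (221/241, 513/241, 75/241, 538/241).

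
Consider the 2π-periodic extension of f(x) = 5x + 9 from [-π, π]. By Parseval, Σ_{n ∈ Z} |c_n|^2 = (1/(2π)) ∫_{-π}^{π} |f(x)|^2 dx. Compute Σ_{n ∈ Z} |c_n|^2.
Σ |c_n|^2 = 25π^2/3 + 81

Expand and integrate term by term over [-π, π]:
  ∫ (5x)^2 dx = 25·(2π^3/3); ∫ 2·5·(9)·x dx = 0 (odd integrand); ∫ 9^2 dx = 81·2π.
So (1/(2π)) ∫_{-π}^{π} (5x + 9)^2 dx = 25π^2/3 + 81 = 25π^2/3 + 81.
Parseval ⇒ Σ |c_n|^2 = 25π^2/3 + 81.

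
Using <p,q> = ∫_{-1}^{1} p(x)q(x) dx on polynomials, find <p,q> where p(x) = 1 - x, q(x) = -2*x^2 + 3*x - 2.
<p,q> = -22/3

Expand the product: p(x)·q(x) = 2*x^3 - 5*x^2 + 5*x - 2.
∫_{-1}^{1} of each monomial x^k gives [2/(k+1) if k even, 0 if k odd]. Integrating term-by-term (or equivalently evaluating the antiderivative F(x) = x^4/2 - 5*x^3/3 + 5*x^2/2 - 2*x at the endpoints):
  F(1) − F(−1) = -2/3 − (20/3) = -22/3.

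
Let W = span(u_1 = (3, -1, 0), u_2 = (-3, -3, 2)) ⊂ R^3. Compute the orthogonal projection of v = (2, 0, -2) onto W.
proj_W(v) = (51/23, 15/23, -16/23)

Set up U = [u_1 | ... | u_2] ∈ R^(3×2). The projector onto W = col(U) is P = U (U^T U)^(-1) U^T.
Compute U^T U =
  [10, -6]
  [-6, 22],
and U^T v = (6, -10).
Solve U^T U · c = U^T v for the coefficients: c = (9/23, -8/23). The projection is proj_W(v) = U c.
Check: (v - proj_W(v)) · u_1 = 0  (should be 0).
Check: (v - proj_W(v)) · u_2 = 0  (should be 0).
Result: proj_W(v) = (51/23, 15/23, -16/23).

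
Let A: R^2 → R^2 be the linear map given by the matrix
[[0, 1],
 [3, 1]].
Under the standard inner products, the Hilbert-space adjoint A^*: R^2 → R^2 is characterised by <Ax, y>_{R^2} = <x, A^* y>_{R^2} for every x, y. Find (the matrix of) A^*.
A^* = A^T =
[[0, 3],
 [1, 1]]

For real matrices with standard dot products, the defining identity <Ax, y> = <x, A^* y> gives (Ax)^T y = x^T (A^*) y, i.e. x^T A^T y = x^T (A^*) y. Since this holds for all x, y, we must have A^* = A^T. Therefore
A^* =
[[0, 3],
 [1, 1]].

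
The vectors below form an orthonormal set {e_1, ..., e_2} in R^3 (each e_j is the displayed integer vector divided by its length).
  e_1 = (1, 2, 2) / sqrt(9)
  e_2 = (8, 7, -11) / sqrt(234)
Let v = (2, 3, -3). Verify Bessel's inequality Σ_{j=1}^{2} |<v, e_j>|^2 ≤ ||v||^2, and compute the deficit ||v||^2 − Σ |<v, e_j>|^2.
Σ |<v, e_j>|^2 = 278/13; ||v||^2 = 22; deficit = 8/13

Write each e_j = u_j / sqrt(<u_j, u_j>) where u_j is the displayed integer vector. Then <v, e_j> = <v, u_j> / sqrt(<u_j, u_j>), so |<v, e_j>|^2 = <v, u_j>^2 / <u_j, u_j>.
Coefficients: <v, e_1> = 2/sqrt(9), <v, e_2> = 70/sqrt(234).
Square and sum: Σ |<v, e_j>|^2 = 278/13.
Compute ||v||^2 = v·v = 22.
Deficit = 22 − 278/13 = 8/13 ≥ 0, confirming Bessel's inequality. (The deficit equals ||v − Σ <v,e_j> e_j||^2, the squared distance from v to span{e_j}.)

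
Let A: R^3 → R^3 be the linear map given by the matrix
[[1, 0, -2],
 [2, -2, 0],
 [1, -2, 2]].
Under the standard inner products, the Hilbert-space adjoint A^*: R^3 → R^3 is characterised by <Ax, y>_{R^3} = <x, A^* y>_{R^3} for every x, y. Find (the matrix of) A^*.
A^* = A^T =
[[1, 2, 1],
 [0, -2, -2],
 [-2, 0, 2]]

For real matrices with standard dot products, the defining identity <Ax, y> = <x, A^* y> gives (Ax)^T y = x^T (A^*) y, i.e. x^T A^T y = x^T (A^*) y. Since this holds for all x, y, we must have A^* = A^T. Therefore
A^* =
[[1, 2, 1],
 [0, -2, -2],
 [-2, 0, 2]].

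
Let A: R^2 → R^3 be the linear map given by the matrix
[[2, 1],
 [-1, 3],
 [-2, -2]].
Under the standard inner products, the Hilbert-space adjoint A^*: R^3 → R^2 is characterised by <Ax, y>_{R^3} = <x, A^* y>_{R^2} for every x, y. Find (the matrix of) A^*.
A^* = A^T =
[[2, -1, -2],
 [1, 3, -2]]

For real matrices with standard dot products, the defining identity <Ax, y> = <x, A^* y> gives (Ax)^T y = x^T (A^*) y, i.e. x^T A^T y = x^T (A^*) y. Since this holds for all x, y, we must have A^* = A^T. Therefore
A^* =
[[2, -1, -2],
 [1, 3, -2]].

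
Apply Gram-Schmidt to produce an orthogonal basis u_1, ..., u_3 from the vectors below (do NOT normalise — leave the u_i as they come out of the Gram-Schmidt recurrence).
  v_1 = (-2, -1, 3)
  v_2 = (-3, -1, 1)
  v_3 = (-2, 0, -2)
Orthogonal basis:
  u_1 = (-2, -1, 3)
  u_2 = (-11/7, -2/7, -8/7)
  u_3 = (-2/27, 7/27, 1/27)

Apply the Gram-Schmidt recurrence
  u_1 = v_1
  u_i = v_i − Σ_{j<i} ((v_i · u_j) / (u_j · u_j)) · u_j.

Step by step this gives:
  u_1 = (-2, -1, 3)
  u_2 = (-11/7, -2/7, -8/7)
  u_3 = (-2/27, 7/27, 1/27)

Orthogonality check:
  u_2 · u_1 = 0 (should be 0)
  u_3 · u_1 = 0 (should be 0)
  u_3 · u_2 = 0 (should be 0)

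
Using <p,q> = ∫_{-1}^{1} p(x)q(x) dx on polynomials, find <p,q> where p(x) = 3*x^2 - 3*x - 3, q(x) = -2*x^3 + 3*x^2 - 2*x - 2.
<p,q> = 12

Expand the product: p(x)·q(x) = -6*x^5 + 15*x^4 - 9*x^3 - 9*x^2 + 12*x + 6.
∫_{-1}^{1} of each monomial x^k gives [2/(k+1) if k even, 0 if k odd]. Integrating term-by-term (or equivalently evaluating the antiderivative F(x) = -x^6 + 3*x^5 - 9*x^4/4 - 3*x^3 + 6*x^2 + 6*x at the endpoints):
  F(1) − F(−1) = 35/4 − (-13/4) = 12.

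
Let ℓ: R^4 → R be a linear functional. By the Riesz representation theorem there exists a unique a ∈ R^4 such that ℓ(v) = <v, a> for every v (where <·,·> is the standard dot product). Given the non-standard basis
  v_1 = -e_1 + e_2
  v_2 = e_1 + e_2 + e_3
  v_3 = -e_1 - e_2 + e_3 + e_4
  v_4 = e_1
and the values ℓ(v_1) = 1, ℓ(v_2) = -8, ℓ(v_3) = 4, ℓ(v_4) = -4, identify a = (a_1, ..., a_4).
a = (-4, -3, -1, -2)

Write a = (a_1, ..., a_4) in the standard basis. For each basis vector v_i, ℓ(v_i) = <v_i, a> is a linear equation in the a_j's. Collect the n equations into a matrix system V a = ℓ, where row i of V is v_i (expressed in the standard basis). Since V is invertible (lower-triangular with 1s on the diagonal, up to permutation), solve by back-substitution:
  V =
[[-1, 1, 0, 0],
 [1, 1, 1, 0],
 [-1, -1, 1, 1],
 [1, 0, 0, 0]]
  V a = (1, -8, 4, -4)
Solving gives a = (-4, -3, -1, -2).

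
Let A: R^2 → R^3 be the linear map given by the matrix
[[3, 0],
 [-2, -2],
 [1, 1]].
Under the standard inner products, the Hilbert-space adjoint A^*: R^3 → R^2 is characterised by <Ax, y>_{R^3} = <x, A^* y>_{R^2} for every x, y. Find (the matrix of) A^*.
A^* = A^T =
[[3, -2, 1],
 [0, -2, 1]]

For real matrices with standard dot products, the defining identity <Ax, y> = <x, A^* y> gives (Ax)^T y = x^T (A^*) y, i.e. x^T A^T y = x^T (A^*) y. Since this holds for all x, y, we must have A^* = A^T. Therefore
A^* =
[[3, -2, 1],
 [0, -2, 1]].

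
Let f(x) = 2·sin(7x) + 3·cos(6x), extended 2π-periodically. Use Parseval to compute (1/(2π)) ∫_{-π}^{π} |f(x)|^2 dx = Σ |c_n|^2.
Σ |c_n|^2 = 13/2

Expand |f|^2 and use orthogonality of {sin(nx), cos(mx)} on [-π, π]:
  ∫_{-π}^{π} sin(nx)^2 dx = π, ∫ cos(mx)^2 dx = π, and cross terms integrate to 0.
So ∫_{-π}^{π} f(x)^2 dx = 2^2 · π + 3^2 · π = (4 + 9)π.
Divide by 2π: (4 + 9)/2 = 13/2.
By Parseval, this equals Σ |c_n|^2.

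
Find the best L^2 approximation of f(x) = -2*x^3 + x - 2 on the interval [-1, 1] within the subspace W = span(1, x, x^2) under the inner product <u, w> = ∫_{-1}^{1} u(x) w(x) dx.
g(x) = -x/5 - 2

The best approximation g ∈ W is the orthogonal projection of f onto W. Writing g = a_0 + a_1 x + a_2 x^2, the coefficients solve the normal equations G · a = b where
  G_{ij} = <φ_i, φ_j> and b_i = <f, φ_i>, with φ_0 = 1, φ_1 = x, φ_2 = x^2.
G =
  [2, 0, 2/3]
  [0, 2/3, 0]
  [2/3, 0, 2/5],
b = (-4, -2/15, -4/3).
Solving gives a_0 = -2, a_1 = -1/5, a_2 = 0, so
  g(x) = -x/5 - 2.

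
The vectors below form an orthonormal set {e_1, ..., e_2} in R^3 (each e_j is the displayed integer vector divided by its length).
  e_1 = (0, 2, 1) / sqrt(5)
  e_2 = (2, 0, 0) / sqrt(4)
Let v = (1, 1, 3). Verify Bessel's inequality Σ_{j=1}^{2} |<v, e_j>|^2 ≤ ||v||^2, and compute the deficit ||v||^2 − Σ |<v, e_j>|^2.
Σ |<v, e_j>|^2 = 6; ||v||^2 = 11; deficit = 5

Write each e_j = u_j / sqrt(<u_j, u_j>) where u_j is the displayed integer vector. Then <v, e_j> = <v, u_j> / sqrt(<u_j, u_j>), so |<v, e_j>|^2 = <v, u_j>^2 / <u_j, u_j>.
Coefficients: <v, e_1> = 5/sqrt(5), <v, e_2> = 2/sqrt(4).
Square and sum: Σ |<v, e_j>|^2 = 6.
Compute ||v||^2 = v·v = 11.
Deficit = 11 − 6 = 5 ≥ 0, confirming Bessel's inequality. (The deficit equals ||v − Σ <v,e_j> e_j||^2, the squared distance from v to span{e_j}.)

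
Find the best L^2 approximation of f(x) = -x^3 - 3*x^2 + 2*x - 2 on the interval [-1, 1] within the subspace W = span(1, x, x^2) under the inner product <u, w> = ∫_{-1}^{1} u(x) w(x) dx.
g(x) = -3*x^2 + 7*x/5 - 2

The best approximation g ∈ W is the orthogonal projection of f onto W. Writing g = a_0 + a_1 x + a_2 x^2, the coefficients solve the normal equations G · a = b where
  G_{ij} = <φ_i, φ_j> and b_i = <f, φ_i>, with φ_0 = 1, φ_1 = x, φ_2 = x^2.
G =
  [2, 0, 2/3]
  [0, 2/3, 0]
  [2/3, 0, 2/5],
b = (-6, 14/15, -38/15).
Solving gives a_0 = -2, a_1 = 7/5, a_2 = -3, so
  g(x) = -3*x^2 + 7*x/5 - 2.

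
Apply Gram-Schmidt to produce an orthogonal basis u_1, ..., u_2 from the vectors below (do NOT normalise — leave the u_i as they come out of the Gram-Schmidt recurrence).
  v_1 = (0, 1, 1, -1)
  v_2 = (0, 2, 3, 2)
Orthogonal basis:
  u_1 = (0, 1, 1, -1)
  u_2 = (0, 1, 2, 3)

Apply the Gram-Schmidt recurrence
  u_1 = v_1
  u_i = v_i − Σ_{j<i} ((v_i · u_j) / (u_j · u_j)) · u_j.

Step by step this gives:
  u_1 = (0, 1, 1, -1)
  u_2 = (0, 1, 2, 3)

Orthogonality check:
  u_2 · u_1 = 0 (should be 0)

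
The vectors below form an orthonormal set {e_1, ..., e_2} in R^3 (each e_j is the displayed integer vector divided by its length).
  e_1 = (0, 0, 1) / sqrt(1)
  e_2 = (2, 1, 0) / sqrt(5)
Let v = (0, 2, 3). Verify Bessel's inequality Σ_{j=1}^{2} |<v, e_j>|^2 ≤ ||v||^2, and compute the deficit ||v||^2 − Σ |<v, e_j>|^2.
Σ |<v, e_j>|^2 = 49/5; ||v||^2 = 13; deficit = 16/5

Write each e_j = u_j / sqrt(<u_j, u_j>) where u_j is the displayed integer vector. Then <v, e_j> = <v, u_j> / sqrt(<u_j, u_j>), so |<v, e_j>|^2 = <v, u_j>^2 / <u_j, u_j>.
Coefficients: <v, e_1> = 3/sqrt(1), <v, e_2> = 2/sqrt(5).
Square and sum: Σ |<v, e_j>|^2 = 49/5.
Compute ||v||^2 = v·v = 13.
Deficit = 13 − 49/5 = 16/5 ≥ 0, confirming Bessel's inequality. (The deficit equals ||v − Σ <v,e_j> e_j||^2, the squared distance from v to span{e_j}.)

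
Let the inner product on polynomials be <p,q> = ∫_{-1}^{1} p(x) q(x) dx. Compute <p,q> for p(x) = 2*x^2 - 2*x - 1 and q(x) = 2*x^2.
<p,q> = 4/15

Expand the product: p(x)·q(x) = 4*x^4 - 4*x^3 - 2*x^2.
∫_{-1}^{1} of each monomial x^k gives [2/(k+1) if k even, 0 if k odd]. Integrating term-by-term (or equivalently evaluating the antiderivative F(x) = 4*x^5/5 - x^4 - 2*x^3/3 at the endpoints):
  F(1) − F(−1) = -13/15 − (-17/15) = 4/15.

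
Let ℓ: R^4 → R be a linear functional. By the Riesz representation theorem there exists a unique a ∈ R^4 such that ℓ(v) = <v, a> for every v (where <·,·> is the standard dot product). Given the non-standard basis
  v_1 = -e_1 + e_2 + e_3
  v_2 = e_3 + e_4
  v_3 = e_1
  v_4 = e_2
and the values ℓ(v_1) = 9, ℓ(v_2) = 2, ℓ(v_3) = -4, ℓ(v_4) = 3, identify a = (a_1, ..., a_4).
a = (-4, 3, 2, 0)

Write a = (a_1, ..., a_4) in the standard basis. For each basis vector v_i, ℓ(v_i) = <v_i, a> is a linear equation in the a_j's. Collect the n equations into a matrix system V a = ℓ, where row i of V is v_i (expressed in the standard basis). Since V is invertible (lower-triangular with 1s on the diagonal, up to permutation), solve by back-substitution:
  V =
[[-1, 1, 1, 0],
 [0, 0, 1, 1],
 [1, 0, 0, 0],
 [0, 1, 0, 0]]
  V a = (9, 2, -4, 3)
Solving gives a = (-4, 3, 2, 0).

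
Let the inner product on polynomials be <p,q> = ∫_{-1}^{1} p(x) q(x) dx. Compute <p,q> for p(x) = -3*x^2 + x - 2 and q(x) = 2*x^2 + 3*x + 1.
<p,q> = -136/15

Expand the product: p(x)·q(x) = -6*x^4 - 7*x^3 - 4*x^2 - 5*x - 2.
∫_{-1}^{1} of each monomial x^k gives [2/(k+1) if k even, 0 if k odd]. Integrating term-by-term (or equivalently evaluating the antiderivative F(x) = -6*x^5/5 - 7*x^4/4 - 4*x^3/3 - 5*x^2/2 - 2*x at the endpoints):
  F(1) − F(−1) = -527/60 − (17/60) = -136/15.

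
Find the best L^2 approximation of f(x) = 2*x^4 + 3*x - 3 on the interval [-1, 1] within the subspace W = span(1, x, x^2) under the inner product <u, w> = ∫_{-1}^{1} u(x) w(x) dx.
g(x) = 12*x^2/7 + 3*x - 111/35

The best approximation g ∈ W is the orthogonal projection of f onto W. Writing g = a_0 + a_1 x + a_2 x^2, the coefficients solve the normal equations G · a = b where
  G_{ij} = <φ_i, φ_j> and b_i = <f, φ_i>, with φ_0 = 1, φ_1 = x, φ_2 = x^2.
G =
  [2, 0, 2/3]
  [0, 2/3, 0]
  [2/3, 0, 2/5],
b = (-26/5, 2, -10/7).
Solving gives a_0 = -111/35, a_1 = 3, a_2 = 12/7, so
  g(x) = 12*x^2/7 + 3*x - 111/35.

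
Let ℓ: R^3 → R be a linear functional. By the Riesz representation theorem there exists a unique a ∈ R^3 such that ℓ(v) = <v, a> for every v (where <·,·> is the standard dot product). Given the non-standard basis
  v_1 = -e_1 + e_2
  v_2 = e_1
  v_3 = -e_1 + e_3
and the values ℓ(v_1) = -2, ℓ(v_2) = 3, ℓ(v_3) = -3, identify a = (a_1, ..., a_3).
a = (3, 1, 0)

Write a = (a_1, ..., a_3) in the standard basis. For each basis vector v_i, ℓ(v_i) = <v_i, a> is a linear equation in the a_j's. Collect the n equations into a matrix system V a = ℓ, where row i of V is v_i (expressed in the standard basis). Since V is invertible (lower-triangular with 1s on the diagonal, up to permutation), solve by back-substitution:
  V =
[[-1, 1, 0],
 [1, 0, 0],
 [-1, 0, 1]]
  V a = (-2, 3, -3)
Solving gives a = (3, 1, 0).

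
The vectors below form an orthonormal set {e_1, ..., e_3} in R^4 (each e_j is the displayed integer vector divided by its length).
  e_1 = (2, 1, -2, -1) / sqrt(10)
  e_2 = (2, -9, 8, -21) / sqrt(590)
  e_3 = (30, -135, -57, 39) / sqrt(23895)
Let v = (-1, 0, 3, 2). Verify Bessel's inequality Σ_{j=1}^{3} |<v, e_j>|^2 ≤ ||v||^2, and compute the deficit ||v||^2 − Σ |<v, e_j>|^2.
Σ |<v, e_j>|^2 = 509/45; ||v||^2 = 14; deficit = 121/45

Write each e_j = u_j / sqrt(<u_j, u_j>) where u_j is the displayed integer vector. Then <v, e_j> = <v, u_j> / sqrt(<u_j, u_j>), so |<v, e_j>|^2 = <v, u_j>^2 / <u_j, u_j>.
Coefficients: <v, e_1> = -10/sqrt(10), <v, e_2> = -20/sqrt(590), <v, e_3> = -123/sqrt(23895).
Square and sum: Σ |<v, e_j>|^2 = 509/45.
Compute ||v||^2 = v·v = 14.
Deficit = 14 − 509/45 = 121/45 ≥ 0, confirming Bessel's inequality. (The deficit equals ||v − Σ <v,e_j> e_j||^2, the squared distance from v to span{e_j}.)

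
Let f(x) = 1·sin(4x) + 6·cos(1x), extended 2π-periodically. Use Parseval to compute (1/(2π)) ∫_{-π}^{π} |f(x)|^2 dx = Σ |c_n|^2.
Σ |c_n|^2 = 37/2

Expand |f|^2 and use orthogonality of {sin(nx), cos(mx)} on [-π, π]:
  ∫_{-π}^{π} sin(nx)^2 dx = π, ∫ cos(mx)^2 dx = π, and cross terms integrate to 0.
So ∫_{-π}^{π} f(x)^2 dx = 1^2 · π + 6^2 · π = (1 + 36)π.
Divide by 2π: (1 + 36)/2 = 37/2.
By Parseval, this equals Σ |c_n|^2.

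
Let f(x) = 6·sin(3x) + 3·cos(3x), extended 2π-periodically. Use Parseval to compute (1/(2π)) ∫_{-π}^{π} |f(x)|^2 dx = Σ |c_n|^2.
Σ |c_n|^2 = 45/2

Expand |f|^2 and use orthogonality of {sin(nx), cos(mx)} on [-π, π]:
  ∫_{-π}^{π} sin(nx)^2 dx = π, ∫ cos(mx)^2 dx = π, and cross terms integrate to 0.
So ∫_{-π}^{π} f(x)^2 dx = 6^2 · π + 3^2 · π = (36 + 9)π.
Divide by 2π: (36 + 9)/2 = 45/2.
By Parseval, this equals Σ |c_n|^2.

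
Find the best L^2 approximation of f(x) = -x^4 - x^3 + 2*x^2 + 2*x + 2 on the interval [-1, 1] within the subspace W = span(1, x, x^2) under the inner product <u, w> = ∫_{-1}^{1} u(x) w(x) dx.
g(x) = 8*x^2/7 + 7*x/5 + 73/35

The best approximation g ∈ W is the orthogonal projection of f onto W. Writing g = a_0 + a_1 x + a_2 x^2, the coefficients solve the normal equations G · a = b where
  G_{ij} = <φ_i, φ_j> and b_i = <f, φ_i>, with φ_0 = 1, φ_1 = x, φ_2 = x^2.
G =
  [2, 0, 2/3]
  [0, 2/3, 0]
  [2/3, 0, 2/5],
b = (74/15, 14/15, 194/105).
Solving gives a_0 = 73/35, a_1 = 7/5, a_2 = 8/7, so
  g(x) = 8*x^2/7 + 7*x/5 + 73/35.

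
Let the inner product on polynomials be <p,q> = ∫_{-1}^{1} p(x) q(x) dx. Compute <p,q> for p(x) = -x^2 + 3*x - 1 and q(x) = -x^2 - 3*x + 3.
<p,q> = -194/15

Expand the product: p(x)·q(x) = x^4 - 11*x^2 + 12*x - 3.
∫_{-1}^{1} of each monomial x^k gives [2/(k+1) if k even, 0 if k odd]. Integrating term-by-term (or equivalently evaluating the antiderivative F(x) = x^5/5 - 11*x^3/3 + 6*x^2 - 3*x at the endpoints):
  F(1) − F(−1) = -7/15 − (187/15) = -194/15.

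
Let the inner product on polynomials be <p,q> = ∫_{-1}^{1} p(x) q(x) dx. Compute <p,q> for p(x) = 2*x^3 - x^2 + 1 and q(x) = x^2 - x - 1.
<p,q> = -28/15

Expand the product: p(x)·q(x) = 2*x^5 - 3*x^4 - x^3 + 2*x^2 - x - 1.
∫_{-1}^{1} of each monomial x^k gives [2/(k+1) if k even, 0 if k odd]. Integrating term-by-term (or equivalently evaluating the antiderivative F(x) = x^6/3 - 3*x^5/5 - x^4/4 + 2*x^3/3 - x^2/2 - x at the endpoints):
  F(1) − F(−1) = -27/20 − (31/60) = -28/15.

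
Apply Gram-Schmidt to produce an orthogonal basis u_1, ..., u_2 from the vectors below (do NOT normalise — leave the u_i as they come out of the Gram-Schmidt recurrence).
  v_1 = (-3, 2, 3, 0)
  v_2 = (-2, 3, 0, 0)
Orthogonal basis:
  u_1 = (-3, 2, 3, 0)
  u_2 = (-4/11, 21/11, -18/11, 0)

Apply the Gram-Schmidt recurrence
  u_1 = v_1
  u_i = v_i − Σ_{j<i} ((v_i · u_j) / (u_j · u_j)) · u_j.

Step by step this gives:
  u_1 = (-3, 2, 3, 0)
  u_2 = (-4/11, 21/11, -18/11, 0)

Orthogonality check:
  u_2 · u_1 = 0 (should be 0)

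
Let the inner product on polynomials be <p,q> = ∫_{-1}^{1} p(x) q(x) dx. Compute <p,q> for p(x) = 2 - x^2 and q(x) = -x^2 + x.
<p,q> = -14/15

Expand the product: p(x)·q(x) = x^4 - x^3 - 2*x^2 + 2*x.
∫_{-1}^{1} of each monomial x^k gives [2/(k+1) if k even, 0 if k odd]. Integrating term-by-term (or equivalently evaluating the antiderivative F(x) = x^5/5 - x^4/4 - 2*x^3/3 + x^2 at the endpoints):
  F(1) − F(−1) = 17/60 − (73/60) = -14/15.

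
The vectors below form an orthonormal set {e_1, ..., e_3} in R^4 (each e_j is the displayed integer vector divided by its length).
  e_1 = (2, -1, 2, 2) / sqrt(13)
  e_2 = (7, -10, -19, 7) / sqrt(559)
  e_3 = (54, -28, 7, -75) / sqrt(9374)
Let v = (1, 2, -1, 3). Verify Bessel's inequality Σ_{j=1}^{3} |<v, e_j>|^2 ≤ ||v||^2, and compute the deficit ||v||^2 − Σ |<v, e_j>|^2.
Σ |<v, e_j>|^2 = 913/109; ||v||^2 = 15; deficit = 722/109

Write each e_j = u_j / sqrt(<u_j, u_j>) where u_j is the displayed integer vector. Then <v, e_j> = <v, u_j> / sqrt(<u_j, u_j>), so |<v, e_j>|^2 = <v, u_j>^2 / <u_j, u_j>.
Coefficients: <v, e_1> = 4/sqrt(13), <v, e_2> = 27/sqrt(559), <v, e_3> = -234/sqrt(9374).
Square and sum: Σ |<v, e_j>|^2 = 913/109.
Compute ||v||^2 = v·v = 15.
Deficit = 15 − 913/109 = 722/109 ≥ 0, confirming Bessel's inequality. (The deficit equals ||v − Σ <v,e_j> e_j||^2, the squared distance from v to span{e_j}.)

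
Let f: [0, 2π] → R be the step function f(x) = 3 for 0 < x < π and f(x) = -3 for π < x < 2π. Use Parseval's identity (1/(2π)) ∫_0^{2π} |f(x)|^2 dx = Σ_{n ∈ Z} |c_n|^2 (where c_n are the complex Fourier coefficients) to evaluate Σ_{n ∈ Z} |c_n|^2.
Σ |c_n|^2 = 9

Parseval equates the L^2 energy of f (normalised by 1/(2π)) with the ℓ^2 sum of its Fourier coefficients: (1/(2π)) ∫_0^{2π} |f|^2 = Σ |c_n|^2.
Compute the left side: (1/(2π)) [∫_0^π 3^2 dx + ∫_π^{2π} (-3)^2 dx] = (1/(2π)) · (9π + 9π) = (9 + 9)/2 = 9.
So Σ_{n ∈ Z} |c_n|^2 = 9.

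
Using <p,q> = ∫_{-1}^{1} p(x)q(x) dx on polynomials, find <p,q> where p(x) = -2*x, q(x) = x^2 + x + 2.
<p,q> = -4/3

Expand the product: p(x)·q(x) = -2*x^3 - 2*x^2 - 4*x.
∫_{-1}^{1} of each monomial x^k gives [2/(k+1) if k even, 0 if k odd]. Integrating term-by-term (or equivalently evaluating the antiderivative F(x) = -x^4/2 - 2*x^3/3 - 2*x^2 at the endpoints):
  F(1) − F(−1) = -19/6 − (-11/6) = -4/3.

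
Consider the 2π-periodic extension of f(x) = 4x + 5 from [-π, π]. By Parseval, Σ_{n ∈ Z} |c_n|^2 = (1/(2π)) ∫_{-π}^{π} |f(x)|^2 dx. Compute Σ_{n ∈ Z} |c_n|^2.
Σ |c_n|^2 = 16π^2/3 + 25

Expand and integrate term by term over [-π, π]:
  ∫ (4x)^2 dx = 16·(2π^3/3); ∫ 2·4·(5)·x dx = 0 (odd integrand); ∫ 5^2 dx = 25·2π.
So (1/(2π)) ∫_{-π}^{π} (4x + 5)^2 dx = 16π^2/3 + 25 = 16π^2/3 + 25.
Parseval ⇒ Σ |c_n|^2 = 16π^2/3 + 25.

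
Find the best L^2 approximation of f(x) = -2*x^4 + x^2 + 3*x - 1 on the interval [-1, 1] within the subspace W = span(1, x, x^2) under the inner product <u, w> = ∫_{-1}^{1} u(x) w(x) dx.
g(x) = -5*x^2/7 + 3*x - 29/35

The best approximation g ∈ W is the orthogonal projection of f onto W. Writing g = a_0 + a_1 x + a_2 x^2, the coefficients solve the normal equations G · a = b where
  G_{ij} = <φ_i, φ_j> and b_i = <f, φ_i>, with φ_0 = 1, φ_1 = x, φ_2 = x^2.
G =
  [2, 0, 2/3]
  [0, 2/3, 0]
  [2/3, 0, 2/5],
b = (-32/15, 2, -88/105).
Solving gives a_0 = -29/35, a_1 = 3, a_2 = -5/7, so
  g(x) = -5*x^2/7 + 3*x - 29/35.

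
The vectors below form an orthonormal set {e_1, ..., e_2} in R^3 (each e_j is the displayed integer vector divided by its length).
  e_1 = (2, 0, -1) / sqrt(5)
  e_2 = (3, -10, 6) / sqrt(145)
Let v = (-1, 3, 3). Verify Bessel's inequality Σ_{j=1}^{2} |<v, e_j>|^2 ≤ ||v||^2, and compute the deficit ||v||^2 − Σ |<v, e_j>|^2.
Σ |<v, e_j>|^2 = 190/29; ||v||^2 = 19; deficit = 361/29

Write each e_j = u_j / sqrt(<u_j, u_j>) where u_j is the displayed integer vector. Then <v, e_j> = <v, u_j> / sqrt(<u_j, u_j>), so |<v, e_j>|^2 = <v, u_j>^2 / <u_j, u_j>.
Coefficients: <v, e_1> = -5/sqrt(5), <v, e_2> = -15/sqrt(145).
Square and sum: Σ |<v, e_j>|^2 = 190/29.
Compute ||v||^2 = v·v = 19.
Deficit = 19 − 190/29 = 361/29 ≥ 0, confirming Bessel's inequality. (The deficit equals ||v − Σ <v,e_j> e_j||^2, the squared distance from v to span{e_j}.)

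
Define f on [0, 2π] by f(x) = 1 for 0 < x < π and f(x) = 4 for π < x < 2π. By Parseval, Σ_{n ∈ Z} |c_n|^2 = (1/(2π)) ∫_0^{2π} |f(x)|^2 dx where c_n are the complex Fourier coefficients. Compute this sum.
Σ |c_n|^2 = 17/2

Parseval equates the L^2 energy of f (normalised by 1/(2π)) with the ℓ^2 sum of its Fourier coefficients: (1/(2π)) ∫_0^{2π} |f|^2 = Σ |c_n|^2.
Compute the left side: (1/(2π)) [∫_0^π 1^2 dx + ∫_π^{2π} 4^2 dx] = (1/(2π)) · (1π + 16π) = (1 + 16)/2 = 17/2.
So Σ_{n ∈ Z} |c_n|^2 = 17/2.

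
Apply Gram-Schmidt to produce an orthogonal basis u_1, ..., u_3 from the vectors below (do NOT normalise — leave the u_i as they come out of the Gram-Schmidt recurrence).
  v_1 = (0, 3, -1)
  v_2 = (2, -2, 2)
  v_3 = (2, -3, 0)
Orthogonal basis:
  u_1 = (0, 3, -1)
  u_2 = (2, 2/5, 6/5)
  u_3 = (1, -1/2, -3/2)

Apply the Gram-Schmidt recurrence
  u_1 = v_1
  u_i = v_i − Σ_{j<i} ((v_i · u_j) / (u_j · u_j)) · u_j.

Step by step this gives:
  u_1 = (0, 3, -1)
  u_2 = (2, 2/5, 6/5)
  u_3 = (1, -1/2, -3/2)

Orthogonality check:
  u_2 · u_1 = 0 (should be 0)
  u_3 · u_1 = 0 (should be 0)
  u_3 · u_2 = 0 (should be 0)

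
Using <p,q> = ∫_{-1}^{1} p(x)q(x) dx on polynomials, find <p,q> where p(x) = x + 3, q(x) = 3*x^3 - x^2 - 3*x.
<p,q> = -14/5

Expand the product: p(x)·q(x) = 3*x^4 + 8*x^3 - 6*x^2 - 9*x.
∫_{-1}^{1} of each monomial x^k gives [2/(k+1) if k even, 0 if k odd]. Integrating term-by-term (or equivalently evaluating the antiderivative F(x) = 3*x^5/5 + 2*x^4 - 2*x^3 - 9*x^2/2 at the endpoints):
  F(1) − F(−1) = -39/10 − (-11/10) = -14/5.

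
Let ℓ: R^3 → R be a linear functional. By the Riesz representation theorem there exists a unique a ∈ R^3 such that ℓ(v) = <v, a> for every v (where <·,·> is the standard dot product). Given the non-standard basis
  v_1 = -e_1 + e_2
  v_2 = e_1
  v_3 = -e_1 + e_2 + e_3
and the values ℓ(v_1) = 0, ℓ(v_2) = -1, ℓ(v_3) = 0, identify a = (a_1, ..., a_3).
a = (-1, -1, 0)

Write a = (a_1, ..., a_3) in the standard basis. For each basis vector v_i, ℓ(v_i) = <v_i, a> is a linear equation in the a_j's. Collect the n equations into a matrix system V a = ℓ, where row i of V is v_i (expressed in the standard basis). Since V is invertible (lower-triangular with 1s on the diagonal, up to permutation), solve by back-substitution:
  V =
[[-1, 1, 0],
 [1, 0, 0],
 [-1, 1, 1]]
  V a = (0, -1, 0)
Solving gives a = (-1, -1, 0).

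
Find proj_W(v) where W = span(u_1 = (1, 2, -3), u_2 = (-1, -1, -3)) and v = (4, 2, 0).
proj_W(v) = (128/59, 190/59, 12/59)

Set up U = [u_1 | ... | u_2] ∈ R^(3×2). The projector onto W = col(U) is P = U (U^T U)^(-1) U^T.
Compute U^T U =
  [14, 6]
  [6, 11],
and U^T v = (8, -6).
Solve U^T U · c = U^T v for the coefficients: c = (62/59, -66/59). The projection is proj_W(v) = U c.
Check: (v - proj_W(v)) · u_1 = 0  (should be 0).
Check: (v - proj_W(v)) · u_2 = 0  (should be 0).
Result: proj_W(v) = (128/59, 190/59, 12/59).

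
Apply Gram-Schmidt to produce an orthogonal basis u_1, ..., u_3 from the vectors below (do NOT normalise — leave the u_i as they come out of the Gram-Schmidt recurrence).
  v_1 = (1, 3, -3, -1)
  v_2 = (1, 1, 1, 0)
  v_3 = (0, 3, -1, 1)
Orthogonal basis:
  u_1 = (1, 3, -3, -1)
  u_2 = (19/20, 17/20, 23/20, 1/20)
  u_3 = (-60/59, 55/59, 5/59, 90/59)

Apply the Gram-Schmidt recurrence
  u_1 = v_1
  u_i = v_i − Σ_{j<i} ((v_i · u_j) / (u_j · u_j)) · u_j.

Step by step this gives:
  u_1 = (1, 3, -3, -1)
  u_2 = (19/20, 17/20, 23/20, 1/20)
  u_3 = (-60/59, 55/59, 5/59, 90/59)

Orthogonality check:
  u_2 · u_1 = 0 (should be 0)
  u_3 · u_1 = 0 (should be 0)
  u_3 · u_2 = 0 (should be 0)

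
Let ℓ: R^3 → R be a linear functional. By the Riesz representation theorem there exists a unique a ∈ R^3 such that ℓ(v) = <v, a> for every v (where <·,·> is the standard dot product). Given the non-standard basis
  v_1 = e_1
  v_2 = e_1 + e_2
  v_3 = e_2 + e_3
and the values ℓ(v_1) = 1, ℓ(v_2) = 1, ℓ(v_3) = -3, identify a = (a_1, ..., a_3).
a = (1, 0, -3)

Write a = (a_1, ..., a_3) in the standard basis. For each basis vector v_i, ℓ(v_i) = <v_i, a> is a linear equation in the a_j's. Collect the n equations into a matrix system V a = ℓ, where row i of V is v_i (expressed in the standard basis). Since V is invertible (lower-triangular with 1s on the diagonal, up to permutation), solve by back-substitution:
  V =
[[1, 0, 0],
 [1, 1, 0],
 [0, 1, 1]]
  V a = (1, 1, -3)
Solving gives a = (1, 0, -3).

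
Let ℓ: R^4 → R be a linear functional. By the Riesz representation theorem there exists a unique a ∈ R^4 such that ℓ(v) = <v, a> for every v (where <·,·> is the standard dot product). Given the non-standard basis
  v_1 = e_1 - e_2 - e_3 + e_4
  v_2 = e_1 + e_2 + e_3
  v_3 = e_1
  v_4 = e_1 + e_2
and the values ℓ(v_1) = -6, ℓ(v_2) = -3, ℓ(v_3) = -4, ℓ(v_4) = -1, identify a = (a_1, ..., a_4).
a = (-4, 3, -2, -1)

Write a = (a_1, ..., a_4) in the standard basis. For each basis vector v_i, ℓ(v_i) = <v_i, a> is a linear equation in the a_j's. Collect the n equations into a matrix system V a = ℓ, where row i of V is v_i (expressed in the standard basis). Since V is invertible (lower-triangular with 1s on the diagonal, up to permutation), solve by back-substitution:
  V =
[[1, -1, -1, 1],
 [1, 1, 1, 0],
 [1, 0, 0, 0],
 [1, 1, 0, 0]]
  V a = (-6, -3, -4, -1)
Solving gives a = (-4, 3, -2, -1).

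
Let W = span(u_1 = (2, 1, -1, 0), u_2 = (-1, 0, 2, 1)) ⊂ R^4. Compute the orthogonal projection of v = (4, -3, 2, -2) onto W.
proj_W(v) = (1, 1/2, -1/2, 0)

Set up U = [u_1 | ... | u_2] ∈ R^(4×2). The projector onto W = col(U) is P = U (U^T U)^(-1) U^T.
Compute U^T U =
  [6, -4]
  [-4, 6],
and U^T v = (3, -2).
Solve U^T U · c = U^T v for the coefficients: c = (1/2, 0). The projection is proj_W(v) = U c.
Check: (v - proj_W(v)) · u_1 = 0  (should be 0).
Check: (v - proj_W(v)) · u_2 = 0  (should be 0).
Result: proj_W(v) = (1, 1/2, -1/2, 0).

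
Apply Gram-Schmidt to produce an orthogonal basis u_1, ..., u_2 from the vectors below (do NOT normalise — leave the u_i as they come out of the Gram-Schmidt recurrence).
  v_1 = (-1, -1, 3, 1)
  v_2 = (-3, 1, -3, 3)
Orthogonal basis:
  u_1 = (-1, -1, 3, 1)
  u_2 = (-10/3, 2/3, -2, 10/3)

Apply the Gram-Schmidt recurrence
  u_1 = v_1
  u_i = v_i − Σ_{j<i} ((v_i · u_j) / (u_j · u_j)) · u_j.

Step by step this gives:
  u_1 = (-1, -1, 3, 1)
  u_2 = (-10/3, 2/3, -2, 10/3)

Orthogonality check:
  u_2 · u_1 = 0 (should be 0)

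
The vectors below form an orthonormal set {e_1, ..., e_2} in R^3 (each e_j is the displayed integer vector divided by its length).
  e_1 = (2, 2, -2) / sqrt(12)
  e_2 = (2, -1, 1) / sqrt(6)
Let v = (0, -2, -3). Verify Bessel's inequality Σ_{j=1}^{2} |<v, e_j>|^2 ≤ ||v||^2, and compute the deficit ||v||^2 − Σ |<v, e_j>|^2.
Σ |<v, e_j>|^2 = 1/2; ||v||^2 = 13; deficit = 25/2

Write each e_j = u_j / sqrt(<u_j, u_j>) where u_j is the displayed integer vector. Then <v, e_j> = <v, u_j> / sqrt(<u_j, u_j>), so |<v, e_j>|^2 = <v, u_j>^2 / <u_j, u_j>.
Coefficients: <v, e_1> = 2/sqrt(12), <v, e_2> = -1/sqrt(6).
Square and sum: Σ |<v, e_j>|^2 = 1/2.
Compute ||v||^2 = v·v = 13.
Deficit = 13 − 1/2 = 25/2 ≥ 0, confirming Bessel's inequality. (The deficit equals ||v − Σ <v,e_j> e_j||^2, the squared distance from v to span{e_j}.)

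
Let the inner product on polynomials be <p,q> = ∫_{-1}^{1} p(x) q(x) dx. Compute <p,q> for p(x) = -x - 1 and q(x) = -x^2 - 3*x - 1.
<p,q> = 14/3

Expand the product: p(x)·q(x) = x^3 + 4*x^2 + 4*x + 1.
∫_{-1}^{1} of each monomial x^k gives [2/(k+1) if k even, 0 if k odd]. Integrating term-by-term (or equivalently evaluating the antiderivative F(x) = x^4/4 + 4*x^3/3 + 2*x^2 + x at the endpoints):
  F(1) − F(−1) = 55/12 − (-1/12) = 14/3.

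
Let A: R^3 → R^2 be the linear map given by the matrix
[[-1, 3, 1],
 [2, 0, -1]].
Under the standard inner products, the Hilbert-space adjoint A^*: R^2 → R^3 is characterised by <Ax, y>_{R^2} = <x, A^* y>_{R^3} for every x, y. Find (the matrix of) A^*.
A^* = A^T =
[[-1, 2],
 [3, 0],
 [1, -1]]

For real matrices with standard dot products, the defining identity <Ax, y> = <x, A^* y> gives (Ax)^T y = x^T (A^*) y, i.e. x^T A^T y = x^T (A^*) y. Since this holds for all x, y, we must have A^* = A^T. Therefore
A^* =
[[-1, 2],
 [3, 0],
 [1, -1]].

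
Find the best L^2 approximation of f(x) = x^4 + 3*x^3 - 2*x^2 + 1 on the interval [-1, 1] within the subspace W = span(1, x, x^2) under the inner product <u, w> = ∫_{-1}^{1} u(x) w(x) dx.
g(x) = -8*x^2/7 + 9*x/5 + 32/35

The best approximation g ∈ W is the orthogonal projection of f onto W. Writing g = a_0 + a_1 x + a_2 x^2, the coefficients solve the normal equations G · a = b where
  G_{ij} = <φ_i, φ_j> and b_i = <f, φ_i>, with φ_0 = 1, φ_1 = x, φ_2 = x^2.
G =
  [2, 0, 2/3]
  [0, 2/3, 0]
  [2/3, 0, 2/5],
b = (16/15, 6/5, 16/105).
Solving gives a_0 = 32/35, a_1 = 9/5, a_2 = -8/7, so
  g(x) = -8*x^2/7 + 9*x/5 + 32/35.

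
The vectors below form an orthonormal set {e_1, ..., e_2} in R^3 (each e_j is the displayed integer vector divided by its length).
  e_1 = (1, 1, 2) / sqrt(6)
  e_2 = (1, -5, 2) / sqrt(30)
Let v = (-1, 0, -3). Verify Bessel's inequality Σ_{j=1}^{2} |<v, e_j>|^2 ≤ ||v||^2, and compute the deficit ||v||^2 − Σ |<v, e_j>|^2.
Σ |<v, e_j>|^2 = 49/5; ||v||^2 = 10; deficit = 1/5

Write each e_j = u_j / sqrt(<u_j, u_j>) where u_j is the displayed integer vector. Then <v, e_j> = <v, u_j> / sqrt(<u_j, u_j>), so |<v, e_j>|^2 = <v, u_j>^2 / <u_j, u_j>.
Coefficients: <v, e_1> = -7/sqrt(6), <v, e_2> = -7/sqrt(30).
Square and sum: Σ |<v, e_j>|^2 = 49/5.
Compute ||v||^2 = v·v = 10.
Deficit = 10 − 49/5 = 1/5 ≥ 0, confirming Bessel's inequality. (The deficit equals ||v − Σ <v,e_j> e_j||^2, the squared distance from v to span{e_j}.)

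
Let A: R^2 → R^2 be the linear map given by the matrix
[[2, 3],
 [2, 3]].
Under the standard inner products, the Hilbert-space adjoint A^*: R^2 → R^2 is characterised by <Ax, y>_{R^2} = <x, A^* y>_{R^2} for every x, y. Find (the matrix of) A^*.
A^* = A^T =
[[2, 2],
 [3, 3]]

For real matrices with standard dot products, the defining identity <Ax, y> = <x, A^* y> gives (Ax)^T y = x^T (A^*) y, i.e. x^T A^T y = x^T (A^*) y. Since this holds for all x, y, we must have A^* = A^T. Therefore
A^* =
[[2, 2],
 [3, 3]].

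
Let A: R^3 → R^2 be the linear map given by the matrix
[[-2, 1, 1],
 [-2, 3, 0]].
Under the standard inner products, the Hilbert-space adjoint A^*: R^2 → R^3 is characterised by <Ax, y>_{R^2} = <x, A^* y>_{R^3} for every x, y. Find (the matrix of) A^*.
A^* = A^T =
[[-2, -2],
 [1, 3],
 [1, 0]]

For real matrices with standard dot products, the defining identity <Ax, y> = <x, A^* y> gives (Ax)^T y = x^T (A^*) y, i.e. x^T A^T y = x^T (A^*) y. Since this holds for all x, y, we must have A^* = A^T. Therefore
A^* =
[[-2, -2],
 [1, 3],
 [1, 0]].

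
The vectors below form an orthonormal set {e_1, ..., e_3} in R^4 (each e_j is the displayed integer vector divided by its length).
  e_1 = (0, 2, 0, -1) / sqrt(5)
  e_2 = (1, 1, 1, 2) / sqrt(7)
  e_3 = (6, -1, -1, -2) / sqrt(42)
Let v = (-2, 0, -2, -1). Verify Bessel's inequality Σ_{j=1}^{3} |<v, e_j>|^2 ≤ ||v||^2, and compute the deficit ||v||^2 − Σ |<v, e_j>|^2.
Σ |<v, e_j>|^2 = 103/15; ||v||^2 = 9; deficit = 32/15

Write each e_j = u_j / sqrt(<u_j, u_j>) where u_j is the displayed integer vector. Then <v, e_j> = <v, u_j> / sqrt(<u_j, u_j>), so |<v, e_j>|^2 = <v, u_j>^2 / <u_j, u_j>.
Coefficients: <v, e_1> = 1/sqrt(5), <v, e_2> = -6/sqrt(7), <v, e_3> = -8/sqrt(42).
Square and sum: Σ |<v, e_j>|^2 = 103/15.
Compute ||v||^2 = v·v = 9.
Deficit = 9 − 103/15 = 32/15 ≥ 0, confirming Bessel's inequality. (The deficit equals ||v − Σ <v,e_j> e_j||^2, the squared distance from v to span{e_j}.)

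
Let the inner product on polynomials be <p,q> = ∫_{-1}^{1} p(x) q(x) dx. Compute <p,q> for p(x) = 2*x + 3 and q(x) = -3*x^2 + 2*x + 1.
<p,q> = 8/3

Expand the product: p(x)·q(x) = -6*x^3 - 5*x^2 + 8*x + 3.
∫_{-1}^{1} of each monomial x^k gives [2/(k+1) if k even, 0 if k odd]. Integrating term-by-term (or equivalently evaluating the antiderivative F(x) = -3*x^4/2 - 5*x^3/3 + 4*x^2 + 3*x at the endpoints):
  F(1) − F(−1) = 23/6 − (7/6) = 8/3.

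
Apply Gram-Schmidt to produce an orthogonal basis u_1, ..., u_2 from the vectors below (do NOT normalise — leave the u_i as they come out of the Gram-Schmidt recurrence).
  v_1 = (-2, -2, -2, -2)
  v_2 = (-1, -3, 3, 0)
Orthogonal basis:
  u_1 = (-2, -2, -2, -2)
  u_2 = (-3/4, -11/4, 13/4, 1/4)

Apply the Gram-Schmidt recurrence
  u_1 = v_1
  u_i = v_i − Σ_{j<i} ((v_i · u_j) / (u_j · u_j)) · u_j.

Step by step this gives:
  u_1 = (-2, -2, -2, -2)
  u_2 = (-3/4, -11/4, 13/4, 1/4)

Orthogonality check:
  u_2 · u_1 = 0 (should be 0)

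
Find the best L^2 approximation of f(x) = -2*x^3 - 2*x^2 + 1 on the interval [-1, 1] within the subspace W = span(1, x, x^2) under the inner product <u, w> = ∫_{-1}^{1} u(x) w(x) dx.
g(x) = -2*x^2 - 6*x/5 + 1

The best approximation g ∈ W is the orthogonal projection of f onto W. Writing g = a_0 + a_1 x + a_2 x^2, the coefficients solve the normal equations G · a = b where
  G_{ij} = <φ_i, φ_j> and b_i = <f, φ_i>, with φ_0 = 1, φ_1 = x, φ_2 = x^2.
G =
  [2, 0, 2/3]
  [0, 2/3, 0]
  [2/3, 0, 2/5],
b = (2/3, -4/5, -2/15).
Solving gives a_0 = 1, a_1 = -6/5, a_2 = -2, so
  g(x) = -2*x^2 - 6*x/5 + 1.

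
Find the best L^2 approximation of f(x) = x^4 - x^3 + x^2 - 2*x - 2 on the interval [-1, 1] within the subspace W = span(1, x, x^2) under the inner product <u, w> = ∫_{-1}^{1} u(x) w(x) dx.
g(x) = 13*x^2/7 - 13*x/5 - 73/35

The best approximation g ∈ W is the orthogonal projection of f onto W. Writing g = a_0 + a_1 x + a_2 x^2, the coefficients solve the normal equations G · a = b where
  G_{ij} = <φ_i, φ_j> and b_i = <f, φ_i>, with φ_0 = 1, φ_1 = x, φ_2 = x^2.
G =
  [2, 0, 2/3]
  [0, 2/3, 0]
  [2/3, 0, 2/5],
b = (-44/15, -26/15, -68/105).
Solving gives a_0 = -73/35, a_1 = -13/5, a_2 = 13/7, so
  g(x) = 13*x^2/7 - 13*x/5 - 73/35.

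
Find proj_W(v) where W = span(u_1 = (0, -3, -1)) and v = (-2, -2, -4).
proj_W(v) = (0, -3, -1)

Set up U = [u_1 | ... | u_1] ∈ R^(3×1). The projector onto W = col(U) is P = U (U^T U)^(-1) U^T.
Compute U^T U =
  [10],
and U^T v = (10).
Solve U^T U · c = U^T v for the coefficients: c = (1). The projection is proj_W(v) = U c.
Check: (v - proj_W(v)) · u_1 = 0  (should be 0).
Result: proj_W(v) = (0, -3, -1).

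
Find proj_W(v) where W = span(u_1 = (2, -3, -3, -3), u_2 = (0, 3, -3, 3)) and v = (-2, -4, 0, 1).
proj_W(v) = (1/7, -8/7, 5/7, -8/7)

Set up U = [u_1 | ... | u_2] ∈ R^(4×2). The projector onto W = col(U) is P = U (U^T U)^(-1) U^T.
Compute U^T U =
  [31, -9]
  [-9, 27],
and U^T v = (5, -9).
Solve U^T U · c = U^T v for the coefficients: c = (1/14, -13/42). The projection is proj_W(v) = U c.
Check: (v - proj_W(v)) · u_1 = 0  (should be 0).
Check: (v - proj_W(v)) · u_2 = 0  (should be 0).
Result: proj_W(v) = (1/7, -8/7, 5/7, -8/7).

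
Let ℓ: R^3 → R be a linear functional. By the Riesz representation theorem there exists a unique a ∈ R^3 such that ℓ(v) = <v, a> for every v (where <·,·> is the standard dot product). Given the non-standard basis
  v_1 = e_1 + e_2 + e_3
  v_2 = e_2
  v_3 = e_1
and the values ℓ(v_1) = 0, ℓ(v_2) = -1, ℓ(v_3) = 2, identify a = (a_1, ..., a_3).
a = (2, -1, -1)

Write a = (a_1, ..., a_3) in the standard basis. For each basis vector v_i, ℓ(v_i) = <v_i, a> is a linear equation in the a_j's. Collect the n equations into a matrix system V a = ℓ, where row i of V is v_i (expressed in the standard basis). Since V is invertible (lower-triangular with 1s on the diagonal, up to permutation), solve by back-substitution:
  V =
[[1, 1, 1],
 [0, 1, 0],
 [1, 0, 0]]
  V a = (0, -1, 2)
Solving gives a = (2, -1, -1).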